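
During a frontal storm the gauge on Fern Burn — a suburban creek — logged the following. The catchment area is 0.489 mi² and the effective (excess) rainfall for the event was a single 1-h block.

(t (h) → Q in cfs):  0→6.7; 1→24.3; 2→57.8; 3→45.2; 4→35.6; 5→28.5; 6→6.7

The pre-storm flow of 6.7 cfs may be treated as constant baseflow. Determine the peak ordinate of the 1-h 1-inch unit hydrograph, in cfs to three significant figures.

U_p ≈ 102 cfs

Direct runoff: 0.0, 17.6, 51.1, 38.5, 28.9, 21.8, 0.0 cfs; ΣQ_DR = 157.9 cfs, peak = 51.1 cfs.
Runoff depth d = ΣQ_DR·Δt / A = 157.9 × 3600 / (0.489 mi²) = 0.5004 in.
The 1-inch UH is the DRH scaled by (1 in)/d, so U_p = 51.1 × 1/0.5004 = 102 cfs.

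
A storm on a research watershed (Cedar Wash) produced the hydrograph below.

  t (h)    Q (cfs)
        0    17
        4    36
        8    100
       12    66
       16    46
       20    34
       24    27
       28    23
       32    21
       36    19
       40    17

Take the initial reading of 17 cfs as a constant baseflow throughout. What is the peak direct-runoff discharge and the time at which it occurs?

Q_p = 83.0 cfs at t = 8 h

Subtracting baseflow gives direct-runoff ordinates: 0.0, 19.0, 83.0, 49.0, 29.0, 17.0, 10.0, 6.0, 4.0, 2.0, 0.0 cfs.
The maximum is 83.0 cfs, occurring at the reading for t = 8 h.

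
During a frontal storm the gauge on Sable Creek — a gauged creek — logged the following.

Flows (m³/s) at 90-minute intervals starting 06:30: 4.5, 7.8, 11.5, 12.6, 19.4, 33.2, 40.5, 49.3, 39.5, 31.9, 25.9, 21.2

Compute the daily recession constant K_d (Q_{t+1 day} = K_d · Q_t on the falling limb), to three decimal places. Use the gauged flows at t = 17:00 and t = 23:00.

K_d ≈ 0.034

Between t = 17:00 and t = 23:00 the flow falls from 49.3 to 21.2 m³/s over 4×1.5 h = 6 h.
Per-interval ratio K = (21.2/49.3)^(1/4) = 0.8098; K_d = K^(24/1.5) = 0.034.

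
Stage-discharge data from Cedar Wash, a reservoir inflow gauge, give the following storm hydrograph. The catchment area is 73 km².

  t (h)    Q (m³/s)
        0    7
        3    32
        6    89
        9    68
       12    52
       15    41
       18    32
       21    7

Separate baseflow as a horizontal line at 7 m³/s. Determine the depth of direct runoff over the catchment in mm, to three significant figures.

d ≈ 40.2 mm

Direct runoff: 0.0, 25.0, 82.0, 61.0, 45.0, 34.0, 25.0, 0.0 m³/s; ΣQ_DR = 272.0 m³/s.
V = ΣQ_DR · Δt = 272.0 × 10800 s = 2.938 × 10^6 m³.
Over A = 73 km², depth = V / A = 40.2 mm.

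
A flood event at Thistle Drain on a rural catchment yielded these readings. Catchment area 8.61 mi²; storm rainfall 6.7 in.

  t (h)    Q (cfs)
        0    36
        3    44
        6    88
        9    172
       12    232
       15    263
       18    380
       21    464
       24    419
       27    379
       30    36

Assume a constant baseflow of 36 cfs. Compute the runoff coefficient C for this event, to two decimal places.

ΣQ_DR = 2117 cfs; V = ΣQ_DR·Δt = 2.286 × 10^7 ft³.
Runoff depth d = V / A = 1.143 in.
C = d / P = 1.143 / 6.7 = 0.17.

C ≈ 0.17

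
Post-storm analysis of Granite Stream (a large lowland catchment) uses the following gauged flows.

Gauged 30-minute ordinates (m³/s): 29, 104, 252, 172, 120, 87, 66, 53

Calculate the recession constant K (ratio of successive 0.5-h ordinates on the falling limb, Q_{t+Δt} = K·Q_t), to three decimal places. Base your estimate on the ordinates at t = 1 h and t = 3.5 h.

K ≈ 0.732

Using the recession-limb readings at t = 1 h and t = 3.5 h: Q falls from 252 to 53 m³/s over 5 intervals.
K = (Q₂/Q₁)^(1/5) = (53/252)^(1/5) = 0.732.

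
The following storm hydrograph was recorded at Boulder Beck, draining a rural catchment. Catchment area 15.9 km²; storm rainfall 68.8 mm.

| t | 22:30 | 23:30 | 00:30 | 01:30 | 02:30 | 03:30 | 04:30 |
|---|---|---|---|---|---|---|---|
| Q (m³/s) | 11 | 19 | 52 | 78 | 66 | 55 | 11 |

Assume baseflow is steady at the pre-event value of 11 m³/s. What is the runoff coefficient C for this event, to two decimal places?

ΣQ_DR = 215.0 m³/s; V = ΣQ_DR·Δt = 7.740 × 10^5 m³.
Runoff depth d = V / A = 48.68 mm.
C = d / P = 48.68 / 68.8 = 0.71.

C ≈ 0.71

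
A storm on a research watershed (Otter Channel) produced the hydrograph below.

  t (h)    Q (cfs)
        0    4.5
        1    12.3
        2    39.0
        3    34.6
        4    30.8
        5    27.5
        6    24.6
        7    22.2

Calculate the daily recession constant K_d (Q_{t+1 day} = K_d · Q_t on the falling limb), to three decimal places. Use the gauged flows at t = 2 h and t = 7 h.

Between t = 2 h and t = 7 h the flow falls from 39.0 to 22.2 cfs over 5×1 h = 5 h.
Per-interval ratio K = (22.2/39.0)^(1/5) = 0.8934; K_d = K^(24/1) = 0.067.

K_d ≈ 0.067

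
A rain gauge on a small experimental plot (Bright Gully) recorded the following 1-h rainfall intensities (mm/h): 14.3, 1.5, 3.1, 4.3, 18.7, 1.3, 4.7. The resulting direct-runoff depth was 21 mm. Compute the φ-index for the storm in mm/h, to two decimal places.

φ ≈ 6.00 mm/h

Only the 2 blocks with intensity above φ contribute runoff: 14.3, 18.7 mm/h.
Σ(I−φ)·Δt = d  ⇒  (14.3+18.7 − 2φ)·1 = 21
φ = (33.00 − 21/1) / 2 = 6.00 mm/h.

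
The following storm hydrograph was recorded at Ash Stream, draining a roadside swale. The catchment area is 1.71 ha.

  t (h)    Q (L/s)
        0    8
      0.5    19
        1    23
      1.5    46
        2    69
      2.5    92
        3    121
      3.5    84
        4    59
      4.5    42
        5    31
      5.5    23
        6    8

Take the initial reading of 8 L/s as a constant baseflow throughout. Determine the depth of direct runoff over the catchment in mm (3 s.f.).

Direct runoff: 0.0, 11.0, 15.0, 38.0, 61.0, 84.0, 113.0, 76.0, 51.0, 34.0, 23.0, 15.0, 0.0 L/s; ΣQ_DR = 521.0 L/s.
V = ΣQ_DR · Δt = 521.0 × 1800 s = 9.378 × 10^5 L.
Over A = 1.71 ha, depth = V / A = 54.8 mm.

d ≈ 54.8 mm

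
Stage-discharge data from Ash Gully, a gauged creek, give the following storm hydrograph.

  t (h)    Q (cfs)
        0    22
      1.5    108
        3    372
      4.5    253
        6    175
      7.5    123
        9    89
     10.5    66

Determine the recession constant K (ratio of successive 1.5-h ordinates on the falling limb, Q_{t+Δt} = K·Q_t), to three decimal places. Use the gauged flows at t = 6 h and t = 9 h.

K ≈ 0.713

Using the recession-limb readings at t = 6 h and t = 9 h: Q falls from 175 to 89 cfs over 2 intervals.
K = (Q₂/Q₁)^(1/2) = (89/175)^(1/2) = 0.713.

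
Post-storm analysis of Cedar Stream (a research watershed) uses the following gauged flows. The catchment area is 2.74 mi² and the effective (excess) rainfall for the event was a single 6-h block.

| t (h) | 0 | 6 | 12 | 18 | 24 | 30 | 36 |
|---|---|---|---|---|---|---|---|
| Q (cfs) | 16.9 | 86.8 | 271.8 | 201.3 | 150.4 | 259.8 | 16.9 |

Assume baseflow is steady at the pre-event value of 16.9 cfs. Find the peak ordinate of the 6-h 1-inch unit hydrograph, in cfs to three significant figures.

U_p ≈ 84.8 cfs

Direct runoff: 0.0, 69.9, 254.9, 184.4, 133.5, 242.9, 0.0 cfs; ΣQ_DR = 885.6 cfs, peak = 254.9 cfs.
Runoff depth d = ΣQ_DR·Δt / A = 885.6 × 21600 / (2.74 mi²) = 3.005 in.
The 1-inch UH is the DRH scaled by (1 in)/d, so U_p = 254.9 × 1/3.005 = 84.8 cfs.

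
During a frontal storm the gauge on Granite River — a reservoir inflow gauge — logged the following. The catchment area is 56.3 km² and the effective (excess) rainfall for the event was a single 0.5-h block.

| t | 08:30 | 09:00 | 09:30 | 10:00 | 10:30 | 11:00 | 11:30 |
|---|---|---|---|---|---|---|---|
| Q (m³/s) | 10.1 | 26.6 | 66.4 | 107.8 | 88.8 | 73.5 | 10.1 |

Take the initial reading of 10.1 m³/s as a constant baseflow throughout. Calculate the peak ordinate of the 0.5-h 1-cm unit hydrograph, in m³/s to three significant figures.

Direct runoff: 0.0, 16.5, 56.3, 97.7, 78.7, 63.4, 0.0 m³/s; ΣQ_DR = 312.6 m³/s, peak = 97.7 m³/s.
Runoff depth d = ΣQ_DR·Δt / A = 312.6 × 1800 / (56.3 km²) = 9.994 mm.
The 1-cm UH is the DRH scaled by (10 mm)/d, so U_p = 97.7 × 10/9.994 = 97.8 m³/s.

U_p ≈ 97.8 m³/s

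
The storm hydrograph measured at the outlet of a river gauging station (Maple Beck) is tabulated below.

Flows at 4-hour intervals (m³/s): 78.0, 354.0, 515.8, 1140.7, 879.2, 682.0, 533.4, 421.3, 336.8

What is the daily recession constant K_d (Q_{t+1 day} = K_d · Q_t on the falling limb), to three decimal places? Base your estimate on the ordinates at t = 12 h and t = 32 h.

K_d ≈ 0.231

Between t = 12 h and t = 32 h the flow falls from 1140.7 to 336.8 m³/s over 5×4 h = 20 h.
Per-interval ratio K = (336.8/1140.7)^(1/5) = 0.7835; K_d = K^(24/4) = 0.231.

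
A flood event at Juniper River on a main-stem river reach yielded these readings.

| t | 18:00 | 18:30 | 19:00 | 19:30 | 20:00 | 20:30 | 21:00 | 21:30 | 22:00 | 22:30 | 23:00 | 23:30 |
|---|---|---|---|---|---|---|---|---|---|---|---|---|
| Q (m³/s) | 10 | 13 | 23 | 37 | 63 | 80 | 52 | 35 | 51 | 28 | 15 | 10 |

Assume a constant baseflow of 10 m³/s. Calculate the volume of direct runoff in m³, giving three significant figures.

V ≈ 5.35 × 10^5 m³

Direct-runoff ordinates (Q − Q_b): 0.0, 3.0, 13.0, 27.0, 53.0, 70.0, 42.0, 25.0, 41.0, 18.0, 5.0, 0.0 m³/s.
ΣQ_DR = 297.0 m³/s.
With Δt = 0.5 h = 1800 s, V = ΣQ_DR · Δt = 297.0 × 1800 = 5.35 × 10^5 m³.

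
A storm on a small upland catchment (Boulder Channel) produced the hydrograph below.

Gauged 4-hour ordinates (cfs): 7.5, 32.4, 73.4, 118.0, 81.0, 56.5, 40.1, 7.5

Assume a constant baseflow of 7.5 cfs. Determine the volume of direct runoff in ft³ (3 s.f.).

V ≈ 5.13 × 10^6 ft³

Direct-runoff ordinates (Q − Q_b): 0.0, 24.9, 65.9, 110.5, 73.5, 49.0, 32.6, 0.0 cfs.
ΣQ_DR = 356.4 cfs.
With Δt = 4 h = 14400 s, V = ΣQ_DR · Δt = 356.4 × 14400 = 5.13 × 10^6 ft³.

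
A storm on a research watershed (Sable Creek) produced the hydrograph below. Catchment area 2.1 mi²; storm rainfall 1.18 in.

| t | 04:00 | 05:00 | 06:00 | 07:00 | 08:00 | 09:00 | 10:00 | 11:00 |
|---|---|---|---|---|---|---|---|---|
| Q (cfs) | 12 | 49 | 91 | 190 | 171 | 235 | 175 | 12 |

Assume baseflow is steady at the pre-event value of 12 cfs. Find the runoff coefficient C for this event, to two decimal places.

ΣQ_DR = 839.0 cfs; V = ΣQ_DR·Δt = 3.020 × 10^6 ft³.
Runoff depth d = V / A = 0.6191 in.
C = d / P = 0.6191 / 1.18 = 0.52.

C ≈ 0.52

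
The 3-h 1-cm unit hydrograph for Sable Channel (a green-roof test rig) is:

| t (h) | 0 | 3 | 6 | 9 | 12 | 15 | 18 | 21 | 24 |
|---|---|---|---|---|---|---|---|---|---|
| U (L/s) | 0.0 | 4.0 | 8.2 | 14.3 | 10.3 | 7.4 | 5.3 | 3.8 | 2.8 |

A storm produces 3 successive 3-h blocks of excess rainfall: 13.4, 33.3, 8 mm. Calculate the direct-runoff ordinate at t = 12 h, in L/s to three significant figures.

Q ≈ 68.0 L/s

By discrete convolution, Q_j = Σ (P_i / 10 mm) · U_{j−i}.
At t = 12 h (j=4): Q = (13.4/10)·10.3 + (33.3/10)·14.3 + (8/10)·8.2 = 68.0 L/s.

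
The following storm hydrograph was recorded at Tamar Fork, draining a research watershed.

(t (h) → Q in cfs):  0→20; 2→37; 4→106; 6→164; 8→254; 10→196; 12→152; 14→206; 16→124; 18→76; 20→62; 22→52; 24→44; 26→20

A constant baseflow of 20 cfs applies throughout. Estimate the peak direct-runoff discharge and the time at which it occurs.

Q_p = 234.0 cfs at t = 8 h

Subtracting baseflow gives direct-runoff ordinates: 0.0, 17.0, 86.0, 144.0, 234.0, 176.0, 132.0, 186.0, 104.0, 56.0, 42.0, 32.0, 24.0, 0.0 cfs.
The maximum is 234.0 cfs, occurring at the reading for t = 8 h.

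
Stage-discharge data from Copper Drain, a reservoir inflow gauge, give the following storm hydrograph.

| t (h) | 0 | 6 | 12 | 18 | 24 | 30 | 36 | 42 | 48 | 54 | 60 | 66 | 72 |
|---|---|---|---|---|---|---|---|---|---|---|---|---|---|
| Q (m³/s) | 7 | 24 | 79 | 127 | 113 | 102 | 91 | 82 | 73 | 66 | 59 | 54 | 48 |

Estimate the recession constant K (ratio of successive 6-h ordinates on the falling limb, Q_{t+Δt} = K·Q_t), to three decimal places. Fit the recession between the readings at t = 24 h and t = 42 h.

K ≈ 0.899

Using the recession-limb readings at t = 24 h and t = 42 h: Q falls from 113 to 82 m³/s over 3 intervals.
K = (Q₂/Q₁)^(1/3) = (82/113)^(1/3) = 0.899.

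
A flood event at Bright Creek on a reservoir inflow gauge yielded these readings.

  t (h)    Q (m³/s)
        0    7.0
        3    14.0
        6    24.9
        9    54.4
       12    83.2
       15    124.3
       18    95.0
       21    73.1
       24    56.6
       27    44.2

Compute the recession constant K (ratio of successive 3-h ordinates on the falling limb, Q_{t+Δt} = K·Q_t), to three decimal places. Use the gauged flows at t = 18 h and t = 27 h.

K ≈ 0.775

Using the recession-limb readings at t = 18 h and t = 27 h: Q falls from 95.0 to 44.2 m³/s over 3 intervals.
K = (Q₂/Q₁)^(1/3) = (44.2/95.0)^(1/3) = 0.775.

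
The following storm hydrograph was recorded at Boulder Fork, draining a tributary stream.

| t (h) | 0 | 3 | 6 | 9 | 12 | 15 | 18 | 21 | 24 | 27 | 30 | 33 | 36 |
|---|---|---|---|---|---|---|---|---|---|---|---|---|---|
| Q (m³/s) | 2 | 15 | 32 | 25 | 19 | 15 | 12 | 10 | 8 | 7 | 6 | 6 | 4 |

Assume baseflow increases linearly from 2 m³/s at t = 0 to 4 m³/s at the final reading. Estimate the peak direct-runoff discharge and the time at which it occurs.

Subtracting baseflow gives direct-runoff ordinates: 0.00, 12.83, 29.67, 22.50, 16.33, 12.17, 9.00, 6.83, 4.67, 3.50, 2.33, 2.17, 0.00 m³/s.
The maximum is 29.67 m³/s, occurring at the reading for t = 6 h.

Q_p = 29.67 m³/s at t = 6 h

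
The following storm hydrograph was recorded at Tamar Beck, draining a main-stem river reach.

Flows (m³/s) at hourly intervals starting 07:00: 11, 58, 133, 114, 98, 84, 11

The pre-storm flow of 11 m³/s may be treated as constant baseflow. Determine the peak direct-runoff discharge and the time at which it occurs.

Q_p = 122.0 m³/s at t = 09:00

Subtracting baseflow gives direct-runoff ordinates: 0.0, 47.0, 122.0, 103.0, 87.0, 73.0, 0.0 m³/s.
The maximum is 122.0 m³/s, occurring at the reading for t = 09:00.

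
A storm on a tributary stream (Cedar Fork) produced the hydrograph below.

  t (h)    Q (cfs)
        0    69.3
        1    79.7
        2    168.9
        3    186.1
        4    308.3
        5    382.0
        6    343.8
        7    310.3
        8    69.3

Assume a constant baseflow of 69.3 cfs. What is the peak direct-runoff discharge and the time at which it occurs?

Q_p = 312.7 cfs at t = 5 h

Subtracting baseflow gives direct-runoff ordinates: 0.0, 10.4, 99.6, 116.8, 239.0, 312.7, 274.5, 241.0, 0.0 cfs.
The maximum is 312.7 cfs, occurring at the reading for t = 5 h.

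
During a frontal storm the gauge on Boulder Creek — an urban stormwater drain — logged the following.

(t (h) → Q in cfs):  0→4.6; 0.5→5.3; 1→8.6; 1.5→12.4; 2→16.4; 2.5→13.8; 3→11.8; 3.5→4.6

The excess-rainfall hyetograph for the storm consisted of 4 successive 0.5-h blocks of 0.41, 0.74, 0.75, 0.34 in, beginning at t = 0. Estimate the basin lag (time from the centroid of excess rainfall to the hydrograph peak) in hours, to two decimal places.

Centroid of excess rainfall: t_c = Σ P_i·t̄_i / ΣP_i = 0.9777 h (block centres at 0.25, 0.75, 1.25, 1.75 h).
Hydrograph peak occurs at t = 2 h, so basin lag t_L = 2 − 0.9777 = 1.02 h.

t_L ≈ 1.02 h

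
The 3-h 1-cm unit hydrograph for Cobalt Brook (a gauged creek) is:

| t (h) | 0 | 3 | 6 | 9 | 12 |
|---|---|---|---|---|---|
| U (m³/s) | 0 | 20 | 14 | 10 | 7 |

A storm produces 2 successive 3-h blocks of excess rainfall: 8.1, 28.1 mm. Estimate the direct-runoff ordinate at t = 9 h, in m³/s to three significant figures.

Q ≈ 47.4 m³/s

By discrete convolution, Q_j = Σ (P_i / 10 mm) · U_{j−i}.
At t = 9 h (j=3): Q = (8.1/10)·10 + (28.1/10)·14 = 47.4 m³/s.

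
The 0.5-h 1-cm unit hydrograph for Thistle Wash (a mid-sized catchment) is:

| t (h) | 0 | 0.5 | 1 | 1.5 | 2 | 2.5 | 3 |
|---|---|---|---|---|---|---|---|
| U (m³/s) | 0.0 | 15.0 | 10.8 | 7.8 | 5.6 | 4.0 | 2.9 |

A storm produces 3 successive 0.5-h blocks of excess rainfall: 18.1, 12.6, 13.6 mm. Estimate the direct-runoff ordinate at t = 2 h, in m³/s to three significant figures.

Q ≈ 34.7 m³/s

By discrete convolution, Q_j = Σ (P_i / 10 mm) · U_{j−i}.
At t = 2 h (j=4): Q = (18.1/10)·5.6 + (12.6/10)·7.8 + (13.6/10)·10.8 = 34.7 m³/s.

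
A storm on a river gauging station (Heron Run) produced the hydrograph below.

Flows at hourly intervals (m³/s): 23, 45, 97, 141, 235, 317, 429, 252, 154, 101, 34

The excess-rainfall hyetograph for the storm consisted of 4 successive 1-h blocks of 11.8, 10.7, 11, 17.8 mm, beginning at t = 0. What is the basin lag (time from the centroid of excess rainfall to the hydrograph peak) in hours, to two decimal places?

t_L ≈ 3.82 h

Centroid of excess rainfall: t_c = Σ P_i·t̄_i / ΣP_i = 2.1784 h (block centres at 0.5, 1.5, 2.5, 3.5 h).
Hydrograph peak occurs at t = 6 h, so basin lag t_L = 6 − 2.1784 = 3.82 h.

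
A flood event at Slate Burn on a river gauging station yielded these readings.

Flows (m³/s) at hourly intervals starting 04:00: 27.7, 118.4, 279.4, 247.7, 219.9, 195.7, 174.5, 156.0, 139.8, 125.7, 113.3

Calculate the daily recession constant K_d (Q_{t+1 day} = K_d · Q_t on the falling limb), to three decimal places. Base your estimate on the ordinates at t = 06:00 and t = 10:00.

K_d ≈ 0.059

Between t = 06:00 and t = 10:00 the flow falls from 279.4 to 174.5 m³/s over 4×1 h = 4 h.
Per-interval ratio K = (174.5/279.4)^(1/4) = 0.8890; K_d = K^(24/1) = 0.059.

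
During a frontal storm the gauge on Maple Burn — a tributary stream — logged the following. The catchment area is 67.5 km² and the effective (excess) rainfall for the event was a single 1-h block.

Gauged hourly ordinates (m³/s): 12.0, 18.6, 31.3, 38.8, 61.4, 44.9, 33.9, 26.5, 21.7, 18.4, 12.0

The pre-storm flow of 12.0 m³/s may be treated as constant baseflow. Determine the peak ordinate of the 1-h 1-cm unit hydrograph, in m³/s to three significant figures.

U_p ≈ 49.4 m³/s

Direct runoff: 0.0, 6.6, 19.3, 26.8, 49.4, 32.9, 21.9, 14.5, 9.7, 6.4, 0.0 m³/s; ΣQ_DR = 187.5 m³/s, peak = 49.4 m³/s.
Runoff depth d = ΣQ_DR·Δt / A = 187.5 × 3600 / (67.5 km²) = 10.00 mm.
The 1-cm UH is the DRH scaled by (10 mm)/d, so U_p = 49.4 × 10/10.00 = 49.4 m³/s.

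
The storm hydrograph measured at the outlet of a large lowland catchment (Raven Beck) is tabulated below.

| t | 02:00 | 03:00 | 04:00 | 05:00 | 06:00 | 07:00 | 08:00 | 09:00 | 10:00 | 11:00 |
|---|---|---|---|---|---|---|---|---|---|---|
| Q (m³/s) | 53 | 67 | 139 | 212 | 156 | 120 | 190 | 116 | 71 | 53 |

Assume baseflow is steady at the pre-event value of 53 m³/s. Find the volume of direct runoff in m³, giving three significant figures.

Direct-runoff ordinates (Q − Q_b): 0.0, 14.0, 86.0, 159.0, 103.0, 67.0, 137.0, 63.0, 18.0, 0.0 m³/s.
ΣQ_DR = 647.0 m³/s.
With Δt = 1 h = 3600 s, V = ΣQ_DR · Δt = 647.0 × 3600 = 2.33 × 10^6 m³.

V ≈ 2.33 × 10^6 m³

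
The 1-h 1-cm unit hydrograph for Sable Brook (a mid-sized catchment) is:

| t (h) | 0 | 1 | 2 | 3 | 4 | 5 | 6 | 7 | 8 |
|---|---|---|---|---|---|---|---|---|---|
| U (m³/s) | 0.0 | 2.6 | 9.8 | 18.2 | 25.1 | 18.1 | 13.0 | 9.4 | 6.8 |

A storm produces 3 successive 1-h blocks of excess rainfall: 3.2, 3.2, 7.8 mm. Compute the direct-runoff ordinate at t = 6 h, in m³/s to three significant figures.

Q ≈ 29.5 m³/s

By discrete convolution, Q_j = Σ (P_i / 10 mm) · U_{j−i}.
At t = 6 h (j=6): Q = (3.2/10)·13.0 + (3.2/10)·18.1 + (7.8/10)·25.1 = 29.5 m³/s.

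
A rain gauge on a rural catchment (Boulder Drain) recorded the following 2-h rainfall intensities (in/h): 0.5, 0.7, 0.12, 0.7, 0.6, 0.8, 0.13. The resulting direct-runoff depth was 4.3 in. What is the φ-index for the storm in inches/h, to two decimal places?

φ ≈ 0.23 in/h

Only the 5 blocks with intensity above φ contribute runoff: 0.5, 0.7, 0.7, 0.6, 0.8 in/h.
Σ(I−φ)·Δt = d  ⇒  (0.5+0.7+0.7+0.6+0.8 − 5φ)·2 = 4.3
φ = (3.300 − 4.3/2) / 5 = 0.23 in/h.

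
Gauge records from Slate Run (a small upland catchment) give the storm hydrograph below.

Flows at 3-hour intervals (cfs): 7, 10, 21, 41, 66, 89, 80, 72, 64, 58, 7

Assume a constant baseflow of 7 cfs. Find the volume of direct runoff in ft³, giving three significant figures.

V ≈ 4.73 × 10^6 ft³

Direct-runoff ordinates (Q − Q_b): 0.0, 3.0, 14.0, 34.0, 59.0, 82.0, 73.0, 65.0, 57.0, 51.0, 0.0 cfs.
ΣQ_DR = 438.0 cfs.
With Δt = 3 h = 10800 s, V = ΣQ_DR · Δt = 438.0 × 10800 = 4.73 × 10^6 ft³.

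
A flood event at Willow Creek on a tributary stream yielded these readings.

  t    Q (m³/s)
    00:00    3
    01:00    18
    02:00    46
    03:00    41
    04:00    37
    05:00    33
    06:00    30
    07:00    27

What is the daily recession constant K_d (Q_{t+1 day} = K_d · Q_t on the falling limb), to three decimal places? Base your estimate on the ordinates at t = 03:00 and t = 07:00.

Between t = 03:00 and t = 07:00 the flow falls from 41 to 27 m³/s over 4×1 h = 4 h.
Per-interval ratio K = (27/41)^(1/4) = 0.9008; K_d = K^(24/1) = 0.082.

K_d ≈ 0.082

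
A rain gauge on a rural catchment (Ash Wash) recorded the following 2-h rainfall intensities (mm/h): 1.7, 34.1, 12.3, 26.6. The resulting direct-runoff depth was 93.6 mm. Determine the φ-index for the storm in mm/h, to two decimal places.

φ ≈ 8.73 mm/h

Only the 3 blocks with intensity above φ contribute runoff: 34.1, 12.3, 26.6 mm/h.
Σ(I−φ)·Δt = d  ⇒  (34.1+12.3+26.6 − 3φ)·2 = 93.6
φ = (73.00 − 93.6/2) / 3 = 8.73 mm/h.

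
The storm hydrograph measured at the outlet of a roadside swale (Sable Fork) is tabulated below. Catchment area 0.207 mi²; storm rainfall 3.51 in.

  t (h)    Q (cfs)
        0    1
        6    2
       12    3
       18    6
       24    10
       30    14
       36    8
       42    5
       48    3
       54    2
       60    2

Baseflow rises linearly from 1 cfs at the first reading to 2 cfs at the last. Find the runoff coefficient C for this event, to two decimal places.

C ≈ 0.51

ΣQ_DR = 39.50 cfs; V = ΣQ_DR·Δt = 8.532 × 10^5 ft³.
Runoff depth d = V / A = 1.774 in.
C = d / P = 1.774 / 3.51 = 0.51.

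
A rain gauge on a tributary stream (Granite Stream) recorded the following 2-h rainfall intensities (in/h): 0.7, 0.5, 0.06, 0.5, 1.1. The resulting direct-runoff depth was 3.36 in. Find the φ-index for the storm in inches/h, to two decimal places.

φ ≈ 0.28 in/h

Only the 4 blocks with intensity above φ contribute runoff: 0.7, 0.5, 0.5, 1.1 in/h.
Σ(I−φ)·Δt = d  ⇒  (0.7+0.5+0.5+1.1 − 4φ)·2 = 3.36
φ = (2.800 − 3.36/2) / 4 = 0.28 in/h.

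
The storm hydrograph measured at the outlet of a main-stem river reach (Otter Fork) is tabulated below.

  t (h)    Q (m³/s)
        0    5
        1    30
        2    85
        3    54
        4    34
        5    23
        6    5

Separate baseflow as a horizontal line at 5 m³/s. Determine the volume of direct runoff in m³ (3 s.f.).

V ≈ 7.24 × 10^5 m³

Direct-runoff ordinates (Q − Q_b): 0.0, 25.0, 80.0, 49.0, 29.0, 18.0, 0.0 m³/s.
ΣQ_DR = 201.0 m³/s.
With Δt = 1 h = 3600 s, V = ΣQ_DR · Δt = 201.0 × 3600 = 7.24 × 10^5 m³.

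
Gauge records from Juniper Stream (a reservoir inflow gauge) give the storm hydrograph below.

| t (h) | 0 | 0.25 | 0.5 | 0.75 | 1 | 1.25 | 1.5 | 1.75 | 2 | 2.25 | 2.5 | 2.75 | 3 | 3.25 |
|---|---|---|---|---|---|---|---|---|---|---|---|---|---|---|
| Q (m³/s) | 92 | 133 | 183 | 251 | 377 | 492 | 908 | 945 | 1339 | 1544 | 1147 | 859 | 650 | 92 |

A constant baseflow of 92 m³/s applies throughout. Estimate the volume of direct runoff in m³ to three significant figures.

Direct-runoff ordinates (Q − Q_b): 0.0, 41.0, 91.0, 159.0, 285.0, 400.0, 816.0, 853.0, 1247.0, 1452.0, 1055.0, 767.0, 558.0, 0.0 m³/s.
ΣQ_DR = 7724 m³/s.
With Δt = 0.25 h = 900 s, V = ΣQ_DR · Δt = 7724 × 900 = 6.95 × 10^6 m³.

V ≈ 6.95 × 10^6 m³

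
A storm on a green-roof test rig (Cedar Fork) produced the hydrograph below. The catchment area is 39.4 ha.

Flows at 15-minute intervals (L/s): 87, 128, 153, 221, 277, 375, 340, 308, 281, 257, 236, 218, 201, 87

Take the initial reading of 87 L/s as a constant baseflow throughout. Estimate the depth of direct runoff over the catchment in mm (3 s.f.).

Direct runoff: 0.0, 41.0, 66.0, 134.0, 190.0, 288.0, 253.0, 221.0, 194.0, 170.0, 149.0, 131.0, 114.0, 0.0 L/s; ΣQ_DR = 1951 L/s.
V = ΣQ_DR · Δt = 1951 × 900 s = 1.756 × 10^6 L.
Over A = 39.4 ha, depth = V / A = 4.46 mm.

d ≈ 4.46 mm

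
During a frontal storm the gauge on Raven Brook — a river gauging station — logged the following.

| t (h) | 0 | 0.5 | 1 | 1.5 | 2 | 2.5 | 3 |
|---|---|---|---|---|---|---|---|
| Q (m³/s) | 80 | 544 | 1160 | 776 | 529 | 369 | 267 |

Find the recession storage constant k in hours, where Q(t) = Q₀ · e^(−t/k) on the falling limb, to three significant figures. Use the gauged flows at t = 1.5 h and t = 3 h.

On the falling limb, Q drops from 776 to 267 m³/s between t = 1.5 h and t = 3 h (Δt = 1.5 h).
k = −Δt / ln(Q₂/Q₁) = −1.5 / ln(267/776) = 1.41 h.

k ≈ 1.41 h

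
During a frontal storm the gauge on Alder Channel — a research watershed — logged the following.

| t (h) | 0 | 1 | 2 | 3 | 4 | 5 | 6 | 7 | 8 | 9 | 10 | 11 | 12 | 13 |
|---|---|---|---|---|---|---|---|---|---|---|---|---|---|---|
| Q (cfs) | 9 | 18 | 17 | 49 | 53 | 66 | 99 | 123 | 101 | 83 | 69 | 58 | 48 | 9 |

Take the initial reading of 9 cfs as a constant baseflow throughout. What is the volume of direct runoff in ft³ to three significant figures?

V ≈ 2.43 × 10^6 ft³

Direct-runoff ordinates (Q − Q_b): 0.0, 9.0, 8.0, 40.0, 44.0, 57.0, 90.0, 114.0, 92.0, 74.0, 60.0, 49.0, 39.0, 0.0 cfs.
ΣQ_DR = 676.0 cfs.
With Δt = 1 h = 3600 s, V = ΣQ_DR · Δt = 676.0 × 3600 = 2.43 × 10^6 ft³.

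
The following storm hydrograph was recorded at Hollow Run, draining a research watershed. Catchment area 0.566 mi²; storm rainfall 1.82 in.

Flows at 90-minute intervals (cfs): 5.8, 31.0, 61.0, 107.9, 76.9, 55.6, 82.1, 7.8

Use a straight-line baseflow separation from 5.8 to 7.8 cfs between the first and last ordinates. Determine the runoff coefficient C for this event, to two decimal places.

C ≈ 0.84

ΣQ_DR = 373.7 cfs; V = ΣQ_DR·Δt = 2.018 × 10^6 ft³.
Runoff depth d = V / A = 1.535 in.
C = d / P = 1.535 / 1.82 = 0.84.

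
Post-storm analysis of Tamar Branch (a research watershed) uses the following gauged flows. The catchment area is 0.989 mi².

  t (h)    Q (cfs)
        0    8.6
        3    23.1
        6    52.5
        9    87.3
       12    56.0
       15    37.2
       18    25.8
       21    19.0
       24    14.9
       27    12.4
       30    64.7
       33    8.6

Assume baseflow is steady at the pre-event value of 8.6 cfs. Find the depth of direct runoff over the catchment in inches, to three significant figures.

Direct runoff: 0.0, 14.5, 43.9, 78.7, 47.4, 28.6, 17.2, 10.4, 6.3, 3.8, 56.1, 0.0 cfs; ΣQ_DR = 306.9 cfs.
V = ΣQ_DR · Δt = 306.9 × 10800 s = 3.315 × 10^6 ft³.
Over A = 0.989 mi², depth = V / A = 1.44 in.

d ≈ 1.44 in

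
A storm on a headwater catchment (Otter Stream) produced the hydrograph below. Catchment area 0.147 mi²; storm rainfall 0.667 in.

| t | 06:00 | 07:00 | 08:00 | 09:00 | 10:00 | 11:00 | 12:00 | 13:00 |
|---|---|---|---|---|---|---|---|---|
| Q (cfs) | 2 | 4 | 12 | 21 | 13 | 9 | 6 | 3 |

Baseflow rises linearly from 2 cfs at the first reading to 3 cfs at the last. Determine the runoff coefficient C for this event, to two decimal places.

C ≈ 0.79

ΣQ_DR = 50.00 cfs; V = ΣQ_DR·Δt = 1.800 × 10^5 ft³.
Runoff depth d = V / A = 0.5271 in.
C = d / P = 0.5271 / 0.667 = 0.79.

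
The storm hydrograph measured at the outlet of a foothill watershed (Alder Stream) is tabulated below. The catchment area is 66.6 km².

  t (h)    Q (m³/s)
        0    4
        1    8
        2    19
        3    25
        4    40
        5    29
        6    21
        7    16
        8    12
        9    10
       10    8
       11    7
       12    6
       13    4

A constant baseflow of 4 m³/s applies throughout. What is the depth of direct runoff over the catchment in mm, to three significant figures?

Direct runoff: 0.0, 4.0, 15.0, 21.0, 36.0, 25.0, 17.0, 12.0, 8.0, 6.0, 4.0, 3.0, 2.0, 0.0 m³/s; ΣQ_DR = 153.0 m³/s.
V = ΣQ_DR · Δt = 153.0 × 3600 s = 5.508 × 10^5 m³.
Over A = 66.6 km², depth = V / A = 8.27 mm.

d ≈ 8.27 mm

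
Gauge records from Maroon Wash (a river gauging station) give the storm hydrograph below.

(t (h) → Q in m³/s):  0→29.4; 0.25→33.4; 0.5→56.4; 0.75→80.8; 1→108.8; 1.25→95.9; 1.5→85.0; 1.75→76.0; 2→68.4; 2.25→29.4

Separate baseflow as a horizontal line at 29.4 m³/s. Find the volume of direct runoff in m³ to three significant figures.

V ≈ 3.33 × 10^5 m³

Direct-runoff ordinates (Q − Q_b): 0.0, 4.0, 27.0, 51.4, 79.4, 66.5, 55.6, 46.6, 39.0, 0.0 m³/s.
ΣQ_DR = 369.5 m³/s.
With Δt = 0.25 h = 900 s, V = ΣQ_DR · Δt = 369.5 × 900 = 3.33 × 10^5 m³.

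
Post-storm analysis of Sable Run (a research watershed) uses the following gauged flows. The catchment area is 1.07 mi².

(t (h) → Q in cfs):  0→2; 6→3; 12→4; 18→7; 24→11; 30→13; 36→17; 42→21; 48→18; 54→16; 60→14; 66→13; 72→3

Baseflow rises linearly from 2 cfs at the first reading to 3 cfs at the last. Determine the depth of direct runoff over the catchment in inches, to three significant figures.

Direct runoff: 0.00, 0.92, 1.83, 4.75, 8.67, 10.58, 14.50, 18.42, 15.33, 13.25, 11.17, 10.08, 0.00 cfs; ΣQ_DR = 109.5 cfs.
V = ΣQ_DR · Δt = 109.5 × 21600 s = 2.365 × 10^6 ft³.
Over A = 1.07 mi², depth = V / A = 0.951 in.

d ≈ 0.951 in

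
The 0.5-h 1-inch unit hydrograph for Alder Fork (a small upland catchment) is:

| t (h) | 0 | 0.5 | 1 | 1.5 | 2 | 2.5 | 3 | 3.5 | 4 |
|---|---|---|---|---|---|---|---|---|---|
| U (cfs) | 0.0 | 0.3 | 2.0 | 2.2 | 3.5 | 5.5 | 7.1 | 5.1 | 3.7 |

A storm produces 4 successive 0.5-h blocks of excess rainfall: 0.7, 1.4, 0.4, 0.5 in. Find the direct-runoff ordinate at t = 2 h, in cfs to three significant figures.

By discrete convolution, Q_j = Σ (P_i / 1 in) · U_{j−i}.
At t = 2 h (j=4): Q = (0.7/1)·3.5 + (1.4/1)·2.2 + (0.4/1)·2.0 + (0.5/1)·0.3 = 6.48 cfs.

Q ≈ 6.48 cfs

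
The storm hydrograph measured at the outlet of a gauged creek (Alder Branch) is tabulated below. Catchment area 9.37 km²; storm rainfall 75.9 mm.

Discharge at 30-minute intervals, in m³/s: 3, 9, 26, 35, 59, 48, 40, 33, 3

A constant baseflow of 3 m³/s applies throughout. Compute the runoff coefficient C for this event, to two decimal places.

C ≈ 0.58

ΣQ_DR = 229.0 m³/s; V = ΣQ_DR·Δt = 4.122 × 10^5 m³.
Runoff depth d = V / A = 43.99 mm.
C = d / P = 43.99 / 75.9 = 0.58.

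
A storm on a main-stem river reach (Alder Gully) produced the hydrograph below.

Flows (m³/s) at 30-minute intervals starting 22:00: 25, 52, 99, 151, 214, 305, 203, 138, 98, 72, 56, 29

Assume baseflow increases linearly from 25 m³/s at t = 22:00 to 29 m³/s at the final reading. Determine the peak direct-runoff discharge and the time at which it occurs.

Q_p = 278.18 m³/s at t = 00:30

Subtracting baseflow gives direct-runoff ordinates: 0.00, 26.64, 73.27, 124.91, 187.55, 278.18, 175.82, 110.45, 70.09, 43.73, 27.36, 0.00 m³/s.
The maximum is 278.18 m³/s, occurring at the reading for t = 00:30.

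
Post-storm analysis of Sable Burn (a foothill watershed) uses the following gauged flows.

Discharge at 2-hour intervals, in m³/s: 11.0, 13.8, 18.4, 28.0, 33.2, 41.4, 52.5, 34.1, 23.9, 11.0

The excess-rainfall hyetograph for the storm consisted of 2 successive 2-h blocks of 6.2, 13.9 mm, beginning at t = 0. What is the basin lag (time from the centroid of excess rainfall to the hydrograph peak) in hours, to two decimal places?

t_L ≈ 9.62 h

Centroid of excess rainfall: t_c = Σ P_i·t̄_i / ΣP_i = 2.3831 h (block centres at 1, 3 h).
Hydrograph peak occurs at t = 12 h, so basin lag t_L = 12 − 2.3831 = 9.62 h.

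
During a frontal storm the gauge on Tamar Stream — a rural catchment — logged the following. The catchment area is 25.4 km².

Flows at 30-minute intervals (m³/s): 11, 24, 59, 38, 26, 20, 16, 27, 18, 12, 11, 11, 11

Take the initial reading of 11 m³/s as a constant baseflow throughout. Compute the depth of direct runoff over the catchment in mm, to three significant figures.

d ≈ 9.99 mm

Direct runoff: 0.0, 13.0, 48.0, 27.0, 15.0, 9.0, 5.0, 16.0, 7.0, 1.0, 0.0, 0.0, 0.0 m³/s; ΣQ_DR = 141.0 m³/s.
V = ΣQ_DR · Δt = 141.0 × 1800 s = 2.538 × 10^5 m³.
Over A = 25.4 km², depth = V / A = 9.99 mm.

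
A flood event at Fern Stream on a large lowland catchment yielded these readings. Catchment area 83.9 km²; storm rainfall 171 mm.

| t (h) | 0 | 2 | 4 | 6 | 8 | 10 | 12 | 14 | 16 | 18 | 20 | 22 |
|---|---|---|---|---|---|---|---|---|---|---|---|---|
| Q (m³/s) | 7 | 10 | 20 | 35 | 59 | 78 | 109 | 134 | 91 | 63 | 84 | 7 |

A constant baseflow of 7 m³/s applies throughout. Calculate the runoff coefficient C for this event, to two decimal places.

ΣQ_DR = 613.0 m³/s; V = ΣQ_DR·Δt = 4.414 × 10^6 m³.
Runoff depth d = V / A = 52.61 mm.
C = d / P = 52.61 / 171 = 0.31.

C ≈ 0.31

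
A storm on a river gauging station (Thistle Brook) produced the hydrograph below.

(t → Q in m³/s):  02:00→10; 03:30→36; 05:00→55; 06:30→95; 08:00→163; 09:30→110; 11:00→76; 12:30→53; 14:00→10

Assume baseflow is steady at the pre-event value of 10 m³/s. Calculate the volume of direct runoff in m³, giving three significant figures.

V ≈ 2.80 × 10^6 m³

Direct-runoff ordinates (Q − Q_b): 0.0, 26.0, 45.0, 85.0, 153.0, 100.0, 66.0, 43.0, 0.0 m³/s.
ΣQ_DR = 518.0 m³/s.
With Δt = 1.5 h = 5400 s, V = ΣQ_DR · Δt = 518.0 × 5400 = 2.80 × 10^6 m³.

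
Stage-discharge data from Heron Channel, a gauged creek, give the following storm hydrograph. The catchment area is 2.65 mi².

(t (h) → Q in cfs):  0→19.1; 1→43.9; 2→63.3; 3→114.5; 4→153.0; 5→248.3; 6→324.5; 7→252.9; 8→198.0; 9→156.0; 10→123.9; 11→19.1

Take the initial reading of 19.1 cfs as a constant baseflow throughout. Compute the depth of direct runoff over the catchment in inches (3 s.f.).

Direct runoff: 0.0, 24.8, 44.2, 95.4, 133.9, 229.2, 305.4, 233.8, 178.9, 136.9, 104.8, 0.0 cfs; ΣQ_DR = 1487 cfs.
V = ΣQ_DR · Δt = 1487 × 3600 s = 5.354 × 10^6 ft³.
Over A = 2.65 mi², depth = V / A = 0.870 in.

d ≈ 0.870 in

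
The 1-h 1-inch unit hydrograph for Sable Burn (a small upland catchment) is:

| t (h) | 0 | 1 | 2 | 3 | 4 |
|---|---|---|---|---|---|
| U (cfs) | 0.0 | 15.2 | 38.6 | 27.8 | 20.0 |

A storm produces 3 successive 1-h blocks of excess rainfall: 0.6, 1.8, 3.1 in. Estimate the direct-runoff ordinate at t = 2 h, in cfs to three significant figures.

Q ≈ 50.5 cfs

By discrete convolution, Q_j = Σ (P_i / 1 in) · U_{j−i}.
At t = 2 h (j=2): Q = (0.6/1)·38.6 + (1.8/1)·15.2 + (3.1/1)·0.0 = 50.5 cfs.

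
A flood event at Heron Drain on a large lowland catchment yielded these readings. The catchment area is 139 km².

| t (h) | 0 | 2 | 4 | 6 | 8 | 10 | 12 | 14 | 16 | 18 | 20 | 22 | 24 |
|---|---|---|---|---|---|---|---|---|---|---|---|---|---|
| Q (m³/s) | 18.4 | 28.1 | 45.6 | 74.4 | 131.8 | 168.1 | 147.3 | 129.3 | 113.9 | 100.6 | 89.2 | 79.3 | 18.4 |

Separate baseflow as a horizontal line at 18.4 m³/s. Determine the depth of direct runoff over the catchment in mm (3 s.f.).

d ≈ 46.9 mm

Direct runoff: 0.0, 9.7, 27.2, 56.0, 113.4, 149.7, 128.9, 110.9, 95.5, 82.2, 70.8, 60.9, 0.0 m³/s; ΣQ_DR = 905.2 m³/s.
V = ΣQ_DR · Δt = 905.2 × 7200 s = 6.517 × 10^6 m³.
Over A = 139 km², depth = V / A = 46.9 mm.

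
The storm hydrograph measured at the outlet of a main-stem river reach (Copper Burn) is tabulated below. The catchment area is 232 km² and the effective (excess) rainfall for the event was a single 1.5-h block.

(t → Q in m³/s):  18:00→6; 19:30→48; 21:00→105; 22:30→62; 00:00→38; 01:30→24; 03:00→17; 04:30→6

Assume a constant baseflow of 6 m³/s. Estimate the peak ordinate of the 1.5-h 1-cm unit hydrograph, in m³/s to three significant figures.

Direct runoff: 0.0, 42.0, 99.0, 56.0, 32.0, 18.0, 11.0, 0.0 m³/s; ΣQ_DR = 258.0 m³/s, peak = 99.0 m³/s.
Runoff depth d = ΣQ_DR·Δt / A = 258.0 × 5400 / (232 km²) = 6.005 mm.
The 1-cm UH is the DRH scaled by (10 mm)/d, so U_p = 99.0 × 10/6.005 = 165 m³/s.

U_p ≈ 165 m³/s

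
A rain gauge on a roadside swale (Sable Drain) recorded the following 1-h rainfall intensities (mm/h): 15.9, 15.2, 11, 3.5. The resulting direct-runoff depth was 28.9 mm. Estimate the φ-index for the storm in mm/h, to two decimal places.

Only the 3 blocks with intensity above φ contribute runoff: 15.9, 15.2, 11 mm/h.
Σ(I−φ)·Δt = d  ⇒  (15.9+15.2+11 − 3φ)·1 = 28.9
φ = (42.10 − 28.9/1) / 3 = 4.40 mm/h.

φ ≈ 4.40 mm/h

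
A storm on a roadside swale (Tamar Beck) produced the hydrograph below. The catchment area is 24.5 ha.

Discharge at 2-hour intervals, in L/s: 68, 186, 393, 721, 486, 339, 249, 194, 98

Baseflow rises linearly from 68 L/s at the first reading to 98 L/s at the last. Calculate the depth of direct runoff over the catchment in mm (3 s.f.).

d ≈ 58.4 mm

Direct runoff: 0.00, 114.25, 317.50, 641.75, 403.00, 252.25, 158.50, 99.75, 0.00 L/s; ΣQ_DR = 1987 L/s.
V = ΣQ_DR · Δt = 1987 × 7200 s = 1.431 × 10^7 L.
Over A = 24.5 ha, depth = V / A = 58.4 mm.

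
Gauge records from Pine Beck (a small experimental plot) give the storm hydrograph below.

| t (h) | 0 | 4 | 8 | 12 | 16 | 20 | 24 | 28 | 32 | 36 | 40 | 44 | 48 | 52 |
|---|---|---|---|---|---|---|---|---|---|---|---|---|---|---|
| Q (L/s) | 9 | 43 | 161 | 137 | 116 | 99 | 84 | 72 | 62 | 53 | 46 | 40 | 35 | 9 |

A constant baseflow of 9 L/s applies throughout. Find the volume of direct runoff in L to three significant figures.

Direct-runoff ordinates (Q − Q_b): 0.0, 34.0, 152.0, 128.0, 107.0, 90.0, 75.0, 63.0, 53.0, 44.0, 37.0, 31.0, 26.0, 0.0 L/s.
ΣQ_DR = 840.0 L/s.
With Δt = 4 h = 14400 s, V = ΣQ_DR · Δt = 840.0 × 14400 = 1.21 × 10^7 L.

V ≈ 1.21 × 10^7 L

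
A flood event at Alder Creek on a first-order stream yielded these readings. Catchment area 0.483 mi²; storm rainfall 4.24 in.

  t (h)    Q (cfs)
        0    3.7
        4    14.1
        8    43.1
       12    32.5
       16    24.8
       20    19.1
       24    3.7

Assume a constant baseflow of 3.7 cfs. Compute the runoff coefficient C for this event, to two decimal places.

ΣQ_DR = 115.1 cfs; V = ΣQ_DR·Δt = 1.657 × 10^6 ft³.
Runoff depth d = V / A = 1.477 in.
C = d / P = 1.477 / 4.24 = 0.35.

C ≈ 0.35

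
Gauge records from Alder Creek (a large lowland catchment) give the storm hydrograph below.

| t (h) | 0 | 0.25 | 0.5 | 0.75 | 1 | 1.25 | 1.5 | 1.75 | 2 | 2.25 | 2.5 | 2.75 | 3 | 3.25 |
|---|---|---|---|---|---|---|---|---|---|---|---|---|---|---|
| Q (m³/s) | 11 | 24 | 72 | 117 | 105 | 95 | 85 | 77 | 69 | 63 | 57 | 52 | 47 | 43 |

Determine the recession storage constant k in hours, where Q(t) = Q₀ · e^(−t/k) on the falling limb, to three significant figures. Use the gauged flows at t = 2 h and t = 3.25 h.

k ≈ 2.64 h

On the falling limb, Q drops from 69 to 43 m³/s between t = 2 h and t = 3.25 h (Δt = 1.25 h).
k = −Δt / ln(Q₂/Q₁) = −1.25 / ln(43/69) = 2.64 h.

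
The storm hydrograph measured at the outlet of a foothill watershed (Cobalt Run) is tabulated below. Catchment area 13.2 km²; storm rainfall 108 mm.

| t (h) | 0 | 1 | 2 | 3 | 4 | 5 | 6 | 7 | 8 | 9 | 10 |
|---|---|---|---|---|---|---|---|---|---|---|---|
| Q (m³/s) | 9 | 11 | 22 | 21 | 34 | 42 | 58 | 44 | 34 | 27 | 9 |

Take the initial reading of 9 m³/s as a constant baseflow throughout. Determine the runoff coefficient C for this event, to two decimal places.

C ≈ 0.54

ΣQ_DR = 212.0 m³/s; V = ΣQ_DR·Δt = 7.632 × 10^5 m³.
Runoff depth d = V / A = 57.82 mm.
C = d / P = 57.82 / 108 = 0.54.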